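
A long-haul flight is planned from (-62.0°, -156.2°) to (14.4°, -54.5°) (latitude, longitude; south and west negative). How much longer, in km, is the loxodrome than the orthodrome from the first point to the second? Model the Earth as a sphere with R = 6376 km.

479 km

Great circle: cos σ = sin φ₁ sin φ₂ + cos φ₁ cos φ₂ cos Δλ,  σ = 1.8879 rad → d_gc = 12037.1 km
Rhumb line: Δψ = +1.6430, q = Δφ/Δψ = 0.8116, d_rh = R√(Δφ²+q²Δλ²) = 12515.9 km
Excess = 12515.9 − 12037.1 = 478.8 ≈ 479 km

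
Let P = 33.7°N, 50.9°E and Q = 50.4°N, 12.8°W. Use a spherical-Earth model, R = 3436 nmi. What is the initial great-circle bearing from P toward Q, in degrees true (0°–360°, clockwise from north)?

310.3°

N = sin Δλ·cos φ₂ = -0.5714;  D = cos φ₁ sin φ₂ − sin φ₁ cos φ₂ cos Δλ = +0.4843
initial course = atan2(N, D) = 310.28°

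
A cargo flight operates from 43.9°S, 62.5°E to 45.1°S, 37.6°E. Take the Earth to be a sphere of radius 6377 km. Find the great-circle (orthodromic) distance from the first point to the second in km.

cos σ = sin φ₁ sin φ₂ + cos φ₁ cos φ₂ cos Δλ
      = sin(-43.90°)sin(-45.10°) + cos(-43.90°)cos(-45.10°)cos(-24.90°) = 0.9525
σ = 17.730° → d = Rσ = 6377·0.30945 = 1973 km

1973 km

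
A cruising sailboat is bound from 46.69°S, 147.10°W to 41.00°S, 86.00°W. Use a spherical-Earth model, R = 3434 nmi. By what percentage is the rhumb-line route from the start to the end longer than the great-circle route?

2.5%

Great circle: σ = 0.7560 rad → d_gc = Rσ = 2596.2 nmi
Rhumb: Δφ = +0.0993, Δλ = +1.0664, Δψ = +0.1379, q = Δφ/Δψ = 0.7204 → d_rh = R√(Δφ²+q²Δλ²) = 2660.0 nmi
Excess = (2660.0 − 2596.2) / 2596.2 = 63.8 / 2596.2 = 2.46% ≈ 2.5%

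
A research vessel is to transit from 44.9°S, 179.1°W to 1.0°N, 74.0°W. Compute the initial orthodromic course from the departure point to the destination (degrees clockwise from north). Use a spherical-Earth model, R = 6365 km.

100.1°

θ = atan2( sin Δλ·cos φ₂ ,  cos φ₁ sin φ₂ − sin φ₁ cos φ₂ cos Δλ )
  = atan2(+0.9653, -0.1715) = 100.07°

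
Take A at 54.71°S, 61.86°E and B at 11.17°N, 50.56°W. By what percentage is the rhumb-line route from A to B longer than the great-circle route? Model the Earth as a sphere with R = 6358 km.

Great circle: σ = 1.9544 rad → d_gc = Rσ = 12426.2 km
Rhumb: Δφ = +1.1498, Δλ = -1.9621, Δψ = +1.3416, q = Δφ/Δψ = 0.8570 → d_rh = R√(Δφ²+q²Δλ²) = 12951.9 km
Excess = (12951.9 − 12426.2) / 12426.2 = 525.7 / 12426.2 = 4.23% ≈ 4.2%

4.2%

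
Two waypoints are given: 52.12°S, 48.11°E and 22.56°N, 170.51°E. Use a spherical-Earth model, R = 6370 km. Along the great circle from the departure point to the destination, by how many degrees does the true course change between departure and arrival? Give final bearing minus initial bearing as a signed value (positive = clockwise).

At departure: θ₁ = atan2(sin Δλ cos φ₂, cos φ₁ sin φ₂ − sin φ₁ cos φ₂ cos Δλ) = 101.24°
At arrival: θ₂ = atan2(sin Δλ cos φ₁, −cos φ₂ sin φ₁ + sin φ₂ cos φ₁ cos Δλ) = 40.70°
Δθ = θ₂ − θ₁ = -60.5°

-60.5°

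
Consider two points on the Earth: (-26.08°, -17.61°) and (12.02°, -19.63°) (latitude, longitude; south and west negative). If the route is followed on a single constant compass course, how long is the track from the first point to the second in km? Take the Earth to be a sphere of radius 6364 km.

Rhumb course C = atan2(Δλ, Δψ) with Δψ = ln[tan(π/4+φ₂/2)/tan(π/4+φ₁/2)] = +0.6831, Δλ = -0.0353 → C = 357.05°
d = R·|Δφ| / |cos C| = 6364·0.66497 / 0.99867 = 4238 km

4238 km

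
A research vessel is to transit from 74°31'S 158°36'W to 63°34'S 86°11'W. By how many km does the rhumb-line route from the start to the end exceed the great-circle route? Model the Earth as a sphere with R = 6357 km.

176 km

Great circle: cos σ = sin φ₁ sin φ₂ + cos φ₁ cos φ₂ cos Δλ,  σ = 0.4536 rad → d_gc = 2883.8 km
Rhumb line: Δψ = +0.5467, q = Δφ/Δψ = 0.3496, d_rh = R√(Δφ²+q²Δλ²) = 3060.2 km
Excess = 3060.2 − 2883.8 = 176.4 ≈ 176 km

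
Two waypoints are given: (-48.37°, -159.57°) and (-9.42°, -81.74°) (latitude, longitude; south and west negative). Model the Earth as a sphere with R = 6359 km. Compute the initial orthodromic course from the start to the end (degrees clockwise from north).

N = sin Δλ·cos φ₂ = +0.9643;  D = cos φ₁ sin φ₂ − sin φ₁ cos φ₂ cos Δλ = +0.0467
initial course = atan2(N, D) = 87.23°

87.2°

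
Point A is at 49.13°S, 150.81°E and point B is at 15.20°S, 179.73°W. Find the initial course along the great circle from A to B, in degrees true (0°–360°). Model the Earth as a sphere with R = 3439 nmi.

45.7°

N = sin Δλ·cos φ₂ = +0.4746;  D = cos φ₁ sin φ₂ − sin φ₁ cos φ₂ cos Δλ = +0.4638
initial course = atan2(N, D) = 45.66°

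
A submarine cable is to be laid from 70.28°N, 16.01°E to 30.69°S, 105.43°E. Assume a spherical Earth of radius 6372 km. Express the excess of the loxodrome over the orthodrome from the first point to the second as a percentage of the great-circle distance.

2.8%

Great circle: σ = 2.0686 rad → d_gc = Rσ = 13181.3 km
Rhumb: Δφ = -1.7623, Δλ = +1.5607, Δψ = -2.3131, q = Δφ/Δψ = 0.7619 → d_rh = R√(Δφ²+q²Δλ²) = 13546.1 km
Excess = (13546.1 − 13181.3) / 13181.3 = 364.8 / 13181.3 = 2.77% ≈ 2.8%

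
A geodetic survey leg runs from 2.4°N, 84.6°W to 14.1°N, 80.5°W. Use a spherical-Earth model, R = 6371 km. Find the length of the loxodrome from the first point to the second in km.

1377 km

Δψ = ln[tan(π/4+φ₂/2)/tan(π/4+φ₁/2)] = +0.2067;  Δφ = +0.2042 rad,  Δλ = +0.0716 rad
q = Δφ/Δψ = 0.9879
d = R·√(Δφ² + q²Δλ²) = 6371·0.21609 = 1377 km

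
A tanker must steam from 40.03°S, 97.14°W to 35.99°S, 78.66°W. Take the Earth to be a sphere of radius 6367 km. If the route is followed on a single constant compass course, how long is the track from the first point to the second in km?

Rhumb course C = atan2(Δλ, Δψ) with Δψ = ln[tan(π/4+φ₂/2)/tan(π/4+φ₁/2)] = +0.0895, Δλ = +0.3225 → C = 74.49°
d = R·|Δφ| / |cos C| = 6367·0.07051 / 0.26748 = 1678 km

1678 km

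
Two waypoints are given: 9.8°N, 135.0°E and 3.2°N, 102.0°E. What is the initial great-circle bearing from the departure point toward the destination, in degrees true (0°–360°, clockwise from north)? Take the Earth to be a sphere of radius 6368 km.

260.9°

θ = atan2( sin Δλ·cos φ₂ ,  cos φ₁ sin φ₂ − sin φ₁ cos φ₂ cos Δλ )
  = atan2(-0.5438, -0.0875) = 260.86°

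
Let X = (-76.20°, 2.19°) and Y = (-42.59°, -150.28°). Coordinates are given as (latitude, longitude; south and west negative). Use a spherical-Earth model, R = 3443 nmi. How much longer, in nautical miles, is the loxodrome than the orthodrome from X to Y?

1034 nmi

Great circle: cos σ = sin φ₁ sin φ₂ + cos φ₁ cos φ₂ cos Δλ,  σ = 1.0455 rad → d_gc = 3599.6 nmi
Rhumb line: Δψ = +1.2888, q = Δφ/Δψ = 0.4552, d_rh = R√(Δφ²+q²Δλ²) = 4633.7 nmi
Excess = 4633.7 − 3599.6 = 1034.1 ≈ 1034 nmi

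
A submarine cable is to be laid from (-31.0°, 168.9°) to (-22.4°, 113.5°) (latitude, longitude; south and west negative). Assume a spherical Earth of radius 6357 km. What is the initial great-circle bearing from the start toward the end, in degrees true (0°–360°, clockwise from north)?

265.8°

N = sin Δλ·cos φ₂ = -0.7610;  D = cos φ₁ sin φ₂ − sin φ₁ cos φ₂ cos Δλ = -0.0562
initial course = atan2(N, D) = 265.77°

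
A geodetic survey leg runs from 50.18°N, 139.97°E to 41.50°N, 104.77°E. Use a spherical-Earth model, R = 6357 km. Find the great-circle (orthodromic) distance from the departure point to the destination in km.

cos σ = sin φ₁ sin φ₂ + cos φ₁ cos φ₂ cos Δλ
      = sin(50.18°)sin(41.50°) + cos(50.18°)cos(41.50°)cos(-35.20°) = 0.9008
σ = 25.730° → d = Rσ = 6357·0.44908 = 2855 km

2855 km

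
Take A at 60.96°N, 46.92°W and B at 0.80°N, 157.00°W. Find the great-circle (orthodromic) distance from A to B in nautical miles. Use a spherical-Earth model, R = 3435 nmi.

Haversine: a = sin²(Δφ/2)+cos φ₁ cos φ₂ sin²(Δλ/2) = 0.57722;  σ = 2·atan2(√a,√(1−a))
σ = 98.884° → d = Rσ = 3435·1.72585 = 5928 nmi

5928 nmi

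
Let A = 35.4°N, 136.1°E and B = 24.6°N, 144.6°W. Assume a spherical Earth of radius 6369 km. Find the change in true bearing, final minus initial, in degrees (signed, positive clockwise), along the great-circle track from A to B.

At departure: θ₁ = atan2(sin Δλ cos φ₂, cos φ₁ sin φ₂ − sin φ₁ cos φ₂ cos Δλ) = 74.87°
At arrival: θ₂ = atan2(sin Δλ cos φ₁, −cos φ₂ sin φ₁ + sin φ₂ cos φ₁ cos Δλ) = 120.07°
Δθ = θ₂ − θ₁ = +45.2°

+45.2°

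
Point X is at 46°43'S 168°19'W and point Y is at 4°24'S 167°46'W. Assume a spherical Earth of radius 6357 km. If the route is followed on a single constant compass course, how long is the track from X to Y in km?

Δψ = ln[tan(π/4+φ₂/2)/tan(π/4+φ₁/2)] = +0.8475;  Δφ = +0.7386 rad,  Δλ = +0.0096 rad
q = Δφ/Δψ = 0.8714
d = R·√(Δφ² + q²Δλ²) = 6357·0.73861 = 4695 km

4695 km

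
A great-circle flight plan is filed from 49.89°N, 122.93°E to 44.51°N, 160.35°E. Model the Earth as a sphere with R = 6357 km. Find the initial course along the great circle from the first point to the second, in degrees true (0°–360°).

N = sin Δλ·cos φ₂ = +0.4333;  D = cos φ₁ sin φ₂ − sin φ₁ cos φ₂ cos Δλ = +0.0185
initial course = atan2(N, D) = 87.56°

87.6°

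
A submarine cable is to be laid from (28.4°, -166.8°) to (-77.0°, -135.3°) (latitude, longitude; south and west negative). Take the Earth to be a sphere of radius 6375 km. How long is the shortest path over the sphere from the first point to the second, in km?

cos σ = sin φ₁ sin φ₂ + cos φ₁ cos φ₂ cos Δλ
      = sin(28.40°)sin(-77.00°) + cos(28.40°)cos(-77.00°)cos(31.50°) = -0.2947
σ = 107.140° → d = Rσ = 6375·1.86995 = 11921 km

11921 km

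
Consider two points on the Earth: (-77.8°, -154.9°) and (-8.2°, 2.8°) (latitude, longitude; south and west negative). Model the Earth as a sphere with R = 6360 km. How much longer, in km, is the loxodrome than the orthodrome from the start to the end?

2431 km

Great circle: cos σ = sin φ₁ sin φ₂ + cos φ₁ cos φ₂ cos Δλ,  σ = 1.6249 rad → d_gc = 10334.6 km
Rhumb line: Δψ = +2.0925, q = Δφ/Δψ = 0.5805, d_rh = R√(Δφ²+q²Δλ²) = 12765.3 km
Excess = 12765.3 − 10334.6 = 2430.7 ≈ 2431 km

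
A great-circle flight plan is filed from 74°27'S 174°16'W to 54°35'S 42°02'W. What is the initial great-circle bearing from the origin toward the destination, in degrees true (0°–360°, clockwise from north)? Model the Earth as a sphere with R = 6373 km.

144.1°

N = sin Δλ·cos φ₂ = +0.4291;  D = cos φ₁ sin φ₂ − sin φ₁ cos φ₂ cos Δλ = -0.5937
initial course = atan2(N, D) = 144.15°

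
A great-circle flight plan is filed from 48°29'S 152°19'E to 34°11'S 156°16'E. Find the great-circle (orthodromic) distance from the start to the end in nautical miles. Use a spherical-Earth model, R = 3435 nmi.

875 nmi

Haversine: a = sin²(Δφ/2)+cos φ₁ cos φ₂ sin²(Δλ/2) = 0.01614;  σ = 2·atan2(√a,√(1−a))
σ = 14.599° → d = Rσ = 3435·0.25480 = 875 nmi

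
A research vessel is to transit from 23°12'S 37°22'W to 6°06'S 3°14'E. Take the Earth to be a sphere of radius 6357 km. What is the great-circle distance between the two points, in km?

cos σ = sin φ₁ sin φ₂ + cos φ₁ cos φ₂ cos Δλ
      = sin(-23.20°)sin(-6.10°) + cos(-23.20°)cos(-6.10°)cos(40.60°) = 0.7358
σ = 42.627° → d = Rσ = 6357·0.74397 = 4729 km

4729 km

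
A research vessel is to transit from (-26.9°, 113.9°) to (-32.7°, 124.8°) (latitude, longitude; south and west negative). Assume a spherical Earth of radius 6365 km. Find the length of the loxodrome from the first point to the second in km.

1232 km

Rhumb course C = atan2(Δλ, Δψ) with Δψ = ln[tan(π/4+φ₂/2)/tan(π/4+φ₁/2)] = -0.1167, Δλ = +0.1902 → C = 121.53°
d = R·|Δφ| / |cos C| = 6365·0.10123 / 0.52301 = 1232 km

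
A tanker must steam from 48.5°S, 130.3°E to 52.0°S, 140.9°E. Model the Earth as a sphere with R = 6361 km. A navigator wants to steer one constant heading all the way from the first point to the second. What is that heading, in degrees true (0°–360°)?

Δψ = ln[tan(π/4+φ₂/2)/tan(π/4+φ₁/2)] = -0.0956
Δλ = +0.1850 rad (taken the short way round)
course = atan2(Δλ, Δψ) = 117.32°

117.3°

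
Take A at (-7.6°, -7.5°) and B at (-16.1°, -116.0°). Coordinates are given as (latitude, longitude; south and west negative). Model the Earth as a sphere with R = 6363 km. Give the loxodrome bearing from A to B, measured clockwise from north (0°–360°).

Δψ = ln[tan(π/4+φ₂/2)/tan(π/4+φ₁/2)] = -0.1517
Δλ = -1.8937 rad (taken the short way round)
course = atan2(Δλ, Δψ) = 265.42°

265.4°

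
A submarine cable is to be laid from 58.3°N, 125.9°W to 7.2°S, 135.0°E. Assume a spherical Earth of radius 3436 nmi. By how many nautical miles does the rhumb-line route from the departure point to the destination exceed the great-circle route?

Great circle: cos σ = sin φ₁ sin φ₂ + cos φ₁ cos φ₂ cos Δλ,  σ = 1.7610 rad → d_gc = 6050.9 nmi
Rhumb line: Δψ = -1.3851, q = Δφ/Δψ = 0.8254, d_rh = R√(Δφ²+q²Δλ²) = 6284.0 nmi
Excess = 6284.0 − 6050.9 = 233.1 ≈ 233 nmi

233 nmi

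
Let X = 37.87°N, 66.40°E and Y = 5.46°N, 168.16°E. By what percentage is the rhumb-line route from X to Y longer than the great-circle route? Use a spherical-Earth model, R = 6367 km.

2.7%

Great circle: σ = 1.6727 rad → d_gc = Rσ = 10650.2 km
Rhumb: Δφ = -0.5657, Δλ = +1.7760, Δψ = -0.6197, q = Δφ/Δψ = 0.9128 → d_rh = R√(Δφ²+q²Δλ²) = 10932.7 km
Excess = (10932.7 − 10650.2) / 10650.2 = 282.5 / 10650.2 = 2.653% ≈ 2.7%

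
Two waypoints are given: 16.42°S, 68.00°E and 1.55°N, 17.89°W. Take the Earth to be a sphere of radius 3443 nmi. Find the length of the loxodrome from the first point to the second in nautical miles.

5209 nmi

Δψ = ln[tan(π/4+φ₂/2)/tan(π/4+φ₁/2)] = +0.3176;  Δφ = +0.3136 rad,  Δλ = -1.4991 rad
q = Δφ/Δψ = 0.9874
d = R·√(Δφ² + q²Δλ²) = 3443·1.51301 = 5209 nmi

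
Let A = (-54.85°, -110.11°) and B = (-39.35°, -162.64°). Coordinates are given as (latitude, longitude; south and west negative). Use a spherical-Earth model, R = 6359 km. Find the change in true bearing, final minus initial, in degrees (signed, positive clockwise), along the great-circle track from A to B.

Initial bearing θ₁ = atan2(sin Δλ cos φ₂, cos φ₁ sin φ₂ − sin φ₁ cos φ₂ cos Δλ) = 271.83°
Final bearing θ₂ = (initial bearing from the destination back to the start) + 180° = 311.92°
Δθ = θ₂ − θ₁ = +40.1°

+40.1°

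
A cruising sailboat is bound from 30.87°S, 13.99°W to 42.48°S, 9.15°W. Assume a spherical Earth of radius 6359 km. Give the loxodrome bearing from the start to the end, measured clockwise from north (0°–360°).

Meridional parts: M(φ₁)=-0.5669, M(φ₂)=-0.8205 → ΔM = -0.2536;  Δλ = +0.0845 rad
tan C = Δλ / ΔM = -0.3331 → C = 161.57°

161.6°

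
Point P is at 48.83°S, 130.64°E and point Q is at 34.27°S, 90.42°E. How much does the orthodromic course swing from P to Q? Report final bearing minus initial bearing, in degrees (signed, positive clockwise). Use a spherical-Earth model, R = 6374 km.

+27.5°

At departure: θ₁ = atan2(sin Δλ cos φ₂, cos φ₁ sin φ₂ − sin φ₁ cos φ₂ cos Δλ) = 281.06°
At arrival: θ₂ = atan2(sin Δλ cos φ₁, −cos φ₂ sin φ₁ + sin φ₂ cos φ₁ cos Δλ) = 308.58°
Δθ = θ₂ − θ₁ = +27.5°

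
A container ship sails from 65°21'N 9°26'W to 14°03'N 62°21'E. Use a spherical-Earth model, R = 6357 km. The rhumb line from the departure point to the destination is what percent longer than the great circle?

3.3%

Great circle: σ = 1.2163 rad → d_gc = Rσ = 7732.0 km
Rhumb: Δφ = -0.8954, Δλ = +1.2529, Δψ = -1.2733, q = Δφ/Δψ = 0.7032 → d_rh = R√(Δφ²+q²Δλ²) = 7985.0 km
Excess = (7985.0 − 7732.0) / 7732.0 = 253.0 / 7732.0 = 3.27% ≈ 3.3%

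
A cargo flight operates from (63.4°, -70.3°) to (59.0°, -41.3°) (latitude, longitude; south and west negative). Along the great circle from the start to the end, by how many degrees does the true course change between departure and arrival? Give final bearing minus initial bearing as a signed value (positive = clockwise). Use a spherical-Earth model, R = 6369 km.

Initial bearing θ₁ = atan2(sin Δλ cos φ₂, cos φ₁ sin φ₂ − sin φ₁ cos φ₂ cos Δλ) = 94.35°
Final bearing θ₂ = (initial bearing from the destination back to the start) + 180° = 119.90°
Δθ = θ₂ − θ₁ = +25.6°

+25.6°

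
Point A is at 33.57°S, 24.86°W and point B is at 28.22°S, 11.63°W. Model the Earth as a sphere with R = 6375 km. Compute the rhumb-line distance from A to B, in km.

1396 km

Δψ = ln[tan(π/4+φ₂/2)/tan(π/4+φ₁/2)] = +0.1089;  Δφ = +0.0934 rad,  Δλ = +0.2309 rad
q = Δφ/Δψ = 0.8576
d = R·√(Δφ² + q²Δλ²) = 6375·0.21893 = 1396 km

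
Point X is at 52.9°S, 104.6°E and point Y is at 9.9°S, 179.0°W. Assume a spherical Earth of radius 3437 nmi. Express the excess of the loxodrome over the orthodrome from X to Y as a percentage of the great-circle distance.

Great circle: σ = 1.2903 rad → d_gc = Rσ = 4434.7 nmi
Rhumb: Δφ = +0.7505, Δλ = +1.3334, Δψ = +0.9183, q = Δφ/Δψ = 0.8173 → d_rh = R√(Δφ²+q²Δλ²) = 4547.8 nmi
Excess = (4547.8 − 4434.7) / 4434.7 = 113.1 / 4434.7 = 2.5503% ≈ 2.6%

2.6%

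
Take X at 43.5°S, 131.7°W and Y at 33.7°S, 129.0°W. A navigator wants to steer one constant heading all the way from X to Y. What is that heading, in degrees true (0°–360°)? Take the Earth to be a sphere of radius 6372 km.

12.1°

Δψ = ln[tan(π/4+φ₂/2)/tan(π/4+φ₁/2)] = +0.2195
Δλ = +0.0471 rad (taken the short way round)
course = atan2(Δλ, Δψ) = 12.12°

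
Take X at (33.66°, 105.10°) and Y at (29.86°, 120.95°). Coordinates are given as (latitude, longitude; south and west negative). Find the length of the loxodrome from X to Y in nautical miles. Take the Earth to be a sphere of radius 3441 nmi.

841 nmi

Rhumb course C = atan2(Δλ, Δψ) with Δψ = ln[tan(π/4+φ₂/2)/tan(π/4+φ₁/2)] = -0.0780, Δλ = +0.2766 → C = 105.75°
d = R·|Δφ| / |cos C| = 3441·0.06632 / 0.27147 = 841 nmi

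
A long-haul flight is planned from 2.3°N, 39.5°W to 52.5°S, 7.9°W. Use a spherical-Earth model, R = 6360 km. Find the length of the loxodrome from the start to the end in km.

Δψ = ln[tan(π/4+φ₂/2)/tan(π/4+φ₁/2)] = -1.1206;  Δφ = -0.9564 rad,  Δλ = +0.5515 rad
q = Δφ/Δψ = 0.8535
d = R·√(Δφ² + q²Δλ²) = 6360·1.06601 = 6780 km

6780 km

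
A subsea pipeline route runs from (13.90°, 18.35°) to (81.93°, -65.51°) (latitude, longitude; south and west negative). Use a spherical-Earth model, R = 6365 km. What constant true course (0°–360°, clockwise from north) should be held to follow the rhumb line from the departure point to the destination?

328.7°

Meridional parts: M(φ₁)=+0.2450, M(φ₂)=+2.6516 → ΔM = +2.4065;  Δλ = -1.4636 rad
tan C = Δλ / ΔM = -0.6082 → C = 328.69°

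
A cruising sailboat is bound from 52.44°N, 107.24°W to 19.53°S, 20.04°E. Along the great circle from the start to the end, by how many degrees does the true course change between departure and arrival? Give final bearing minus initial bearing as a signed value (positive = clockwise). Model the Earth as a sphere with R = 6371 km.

Initial bearing θ₁ = atan2(sin Δλ cos φ₂, cos φ₁ sin φ₂ − sin φ₁ cos φ₂ cos Δλ) = 71.65°
Final bearing θ₂ = (initial bearing from the destination back to the start) + 180° = 142.13°
Δθ = θ₂ − θ₁ = +70.5°

+70.5°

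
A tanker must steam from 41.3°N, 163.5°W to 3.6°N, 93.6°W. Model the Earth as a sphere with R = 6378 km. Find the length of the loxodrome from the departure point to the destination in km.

Rhumb course C = atan2(Δλ, Δψ) with Δψ = ln[tan(π/4+φ₂/2)/tan(π/4+φ₁/2)] = -0.7299, Δλ = +1.2200 → C = 120.89°
d = R·|Δφ| / |cos C| = 6378·0.65799 / 0.51344 = 8174 km

8174 km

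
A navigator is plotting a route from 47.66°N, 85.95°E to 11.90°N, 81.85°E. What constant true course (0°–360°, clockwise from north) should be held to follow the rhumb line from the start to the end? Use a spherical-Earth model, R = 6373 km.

Δψ = ln[tan(π/4+φ₂/2)/tan(π/4+φ₁/2)] = -0.7394
Δλ = -0.0716 rad (taken the short way round)
course = atan2(Δλ, Δψ) = 185.53°

185.5°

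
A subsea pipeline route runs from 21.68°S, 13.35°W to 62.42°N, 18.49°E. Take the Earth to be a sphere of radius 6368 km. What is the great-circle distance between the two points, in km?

9760 km

Haversine: a = sin²(Δφ/2)+cos φ₁ cos φ₂ sin²(Δλ/2) = 0.48097;  σ = 2·atan2(√a,√(1−a))
σ = 87.819° → d = Rσ = 6368·1.53273 = 9760 km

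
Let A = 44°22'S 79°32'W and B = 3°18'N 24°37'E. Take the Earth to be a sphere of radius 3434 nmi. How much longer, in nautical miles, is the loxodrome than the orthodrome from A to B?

Great circle: cos σ = sin φ₁ sin φ₂ + cos φ₁ cos φ₂ cos Δλ,  σ = 1.7872 rad → d_gc = 6137.3 nmi
Rhumb line: Δψ = +0.9235, q = Δφ/Δψ = 0.9009, d_rh = R√(Δφ²+q²Δλ²) = 6307.7 nmi
Excess = 6307.7 − 6137.3 = 170.4 ≈ 170 nmi

170 nmi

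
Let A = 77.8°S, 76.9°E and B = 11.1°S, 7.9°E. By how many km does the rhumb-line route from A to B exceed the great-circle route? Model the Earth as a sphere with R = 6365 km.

Great circle: cos σ = sin φ₁ sin φ₂ + cos φ₁ cos φ₂ cos Δλ,  σ = 1.3052 rad → d_gc = 8307.6 km
Rhumb line: Δψ = +2.0412, q = Δφ/Δψ = 0.5703, d_rh = R√(Δφ²+q²Δλ²) = 8603.2 km
Excess = 8603.2 − 8307.6 = 295.6 ≈ 296 km

296 km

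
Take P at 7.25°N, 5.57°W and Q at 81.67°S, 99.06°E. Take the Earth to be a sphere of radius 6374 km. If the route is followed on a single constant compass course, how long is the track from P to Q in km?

11879 km

Δψ = ln[tan(π/4+φ₂/2)/tan(π/4+φ₁/2)] = -2.7466;  Δφ = -1.5519 rad,  Δλ = +1.8261 rad
q = Δφ/Δψ = 0.5650
d = R·√(Δφ² + q²Δλ²) = 6374·1.86366 = 11879 km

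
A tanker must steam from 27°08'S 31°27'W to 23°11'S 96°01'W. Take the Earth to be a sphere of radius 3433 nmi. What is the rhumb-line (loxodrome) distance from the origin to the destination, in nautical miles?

3509 nmi

Rhumb course C = atan2(Δλ, Δψ) with Δψ = ln[tan(π/4+φ₂/2)/tan(π/4+φ₁/2)] = +0.0762, Δλ = -1.1269 → C = 273.87°
d = R·|Δφ| / |cos C| = 3433·0.06894 / 0.06745 = 3509 nmi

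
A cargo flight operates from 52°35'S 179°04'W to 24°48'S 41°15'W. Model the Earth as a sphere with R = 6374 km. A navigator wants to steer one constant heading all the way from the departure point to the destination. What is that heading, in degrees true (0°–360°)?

75.2°

Δψ = ln[tan(π/4+φ₂/2)/tan(π/4+φ₁/2)] = +0.6358
Δλ = +2.4054 rad (taken the short way round)
course = atan2(Δλ, Δψ) = 75.19°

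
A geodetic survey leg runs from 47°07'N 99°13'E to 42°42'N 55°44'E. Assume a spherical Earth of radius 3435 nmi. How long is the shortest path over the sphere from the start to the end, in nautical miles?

Haversine: a = sin²(Δφ/2)+cos φ₁ cos φ₂ sin²(Δλ/2) = 0.07011;  σ = 2·atan2(√a,√(1−a))
σ = 30.707° → d = Rσ = 3435·0.53595 = 1841 nmi

1841 nmi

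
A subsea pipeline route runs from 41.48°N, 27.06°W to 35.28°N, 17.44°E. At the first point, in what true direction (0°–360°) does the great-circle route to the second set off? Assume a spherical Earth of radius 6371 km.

N = sin Δλ·cos φ₂ = +0.5722;  D = cos φ₁ sin φ₂ − sin φ₁ cos φ₂ cos Δλ = +0.0470
initial course = atan2(N, D) = 85.30°

85.3°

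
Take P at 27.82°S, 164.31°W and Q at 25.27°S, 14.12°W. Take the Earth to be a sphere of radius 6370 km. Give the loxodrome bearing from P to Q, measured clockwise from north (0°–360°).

88.9°

Meridional parts: M(φ₁)=-0.5058, M(φ₂)=-0.4561 → ΔM = +0.0498;  Δλ = +2.6213 rad
tan C = Δλ / ΔM = +52.6827 → C = 88.91°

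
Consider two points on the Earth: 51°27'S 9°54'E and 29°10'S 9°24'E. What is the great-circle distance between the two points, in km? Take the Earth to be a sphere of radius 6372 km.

2479 km

cos σ = sin φ₁ sin φ₂ + cos φ₁ cos φ₂ cos Δλ
      = sin(-51.45°)sin(-29.17°) + cos(-51.45°)cos(-29.17°)cos(-0.50°) = 0.9253
σ = 22.286° → d = Rσ = 6372·0.38897 = 2479 km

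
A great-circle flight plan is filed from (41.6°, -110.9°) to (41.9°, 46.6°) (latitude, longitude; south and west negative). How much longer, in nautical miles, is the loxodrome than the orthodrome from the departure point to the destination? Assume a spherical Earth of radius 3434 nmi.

1405 nmi

Great circle: cos σ = sin φ₁ sin φ₂ + cos φ₁ cos φ₂ cos Δλ,  σ = 1.6417 rad → d_gc = 5637.6 nmi
Rhumb line: Δψ = +0.0070, q = Δφ/Δψ = 0.7461, d_rh = R√(Δφ²+q²Δλ²) = 7042.6 nmi
Excess = 7042.6 − 5637.6 = 1405.0 ≈ 1405 nmi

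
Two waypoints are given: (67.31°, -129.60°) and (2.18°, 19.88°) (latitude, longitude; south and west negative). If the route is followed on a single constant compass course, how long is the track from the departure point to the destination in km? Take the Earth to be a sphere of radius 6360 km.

14033 km

Δψ = ln[tan(π/4+φ₂/2)/tan(π/4+φ₁/2)] = -1.5682;  Δφ = -1.1367 rad,  Δλ = +2.6089 rad
q = Δφ/Δψ = 0.7249
d = R·√(Δφ² + q²Δλ²) = 6360·2.20646 = 14033 km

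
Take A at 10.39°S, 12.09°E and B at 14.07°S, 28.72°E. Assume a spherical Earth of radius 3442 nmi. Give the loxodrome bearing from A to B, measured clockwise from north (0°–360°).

Meridional parts: M(φ₁)=-0.1823, M(φ₂)=-0.2481 → ΔM = -0.0657;  Δλ = +0.2902 rad
tan C = Δλ / ΔM = -4.4156 → C = 102.76°

102.8°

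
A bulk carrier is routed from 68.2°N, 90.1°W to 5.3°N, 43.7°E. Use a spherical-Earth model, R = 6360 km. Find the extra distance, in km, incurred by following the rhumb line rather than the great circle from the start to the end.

1521 km

Great circle: cos σ = sin φ₁ sin φ₂ + cos φ₁ cos φ₂ cos Δλ,  σ = 1.7418 rad → d_gc = 11077.9 km
Rhumb line: Δψ = -1.5547, q = Δφ/Δψ = 0.7061, d_rh = R√(Δφ²+q²Δλ²) = 12599.3 km
Excess = 12599.3 − 11077.9 = 1521.4 ≈ 1521 km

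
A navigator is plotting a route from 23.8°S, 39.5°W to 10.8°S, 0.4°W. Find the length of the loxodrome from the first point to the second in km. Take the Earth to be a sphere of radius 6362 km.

4379 km

Δψ = ln[tan(π/4+φ₂/2)/tan(π/4+φ₁/2)] = +0.2383;  Δφ = +0.2269 rad,  Δλ = +0.6824 rad
q = Δφ/Δψ = 0.9523
d = R·√(Δφ² + q²Δλ²) = 6362·0.68835 = 4379 km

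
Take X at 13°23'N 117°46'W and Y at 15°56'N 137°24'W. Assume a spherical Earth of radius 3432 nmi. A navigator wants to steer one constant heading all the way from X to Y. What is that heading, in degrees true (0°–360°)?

277.6°

Δψ = ln[tan(π/4+φ₂/2)/tan(π/4+φ₁/2)] = +0.0460
Δλ = -0.3427 rad (taken the short way round)
course = atan2(Δλ, Δψ) = 277.65°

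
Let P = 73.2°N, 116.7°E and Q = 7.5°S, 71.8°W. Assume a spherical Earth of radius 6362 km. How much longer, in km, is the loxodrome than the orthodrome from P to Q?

3220 km

Great circle: cos σ = sin φ₁ sin φ₂ + cos φ₁ cos φ₂ cos Δλ,  σ = 1.9915 rad → d_gc = 12669.7 km
Rhumb line: Δψ = -2.0441, q = Δφ/Δψ = 0.6891, d_rh = R√(Δφ²+q²Δλ²) = 15889.4 km
Excess = 15889.4 − 12669.7 = 3219.7 ≈ 3220 km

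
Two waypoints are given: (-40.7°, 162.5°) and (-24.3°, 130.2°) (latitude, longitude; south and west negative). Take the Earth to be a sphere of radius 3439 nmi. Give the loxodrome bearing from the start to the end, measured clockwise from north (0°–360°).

301.2°

Δψ = ln[tan(π/4+φ₂/2)/tan(π/4+φ₁/2)] = +0.3415
Δλ = -0.5637 rad (taken the short way round)
course = atan2(Δλ, Δψ) = 301.21°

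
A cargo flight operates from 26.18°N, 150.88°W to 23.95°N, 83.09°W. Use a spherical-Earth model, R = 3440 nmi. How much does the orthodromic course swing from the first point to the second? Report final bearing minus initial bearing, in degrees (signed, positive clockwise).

+31.8°

Initial bearing θ₁ = atan2(sin Δλ cos φ₂, cos φ₁ sin φ₂ − sin φ₁ cos φ₂ cos Δλ) = 75.94°
Final bearing θ₂ = (initial bearing from the destination back to the start) + 180° = 107.72°
Δθ = θ₂ − θ₁ = +31.8°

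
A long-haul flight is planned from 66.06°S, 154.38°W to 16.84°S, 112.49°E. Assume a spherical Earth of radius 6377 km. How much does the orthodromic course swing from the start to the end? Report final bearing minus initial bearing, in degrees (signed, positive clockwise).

+75.1°

Initial bearing θ₁ = atan2(sin Δλ cos φ₂, cos φ₁ sin φ₂ − sin φ₁ cos φ₂ cos Δλ) = 260.19°
Final bearing θ₂ = (initial bearing from the destination back to the start) + 180° = 335.31°
Δθ = θ₂ − θ₁ = +75.1°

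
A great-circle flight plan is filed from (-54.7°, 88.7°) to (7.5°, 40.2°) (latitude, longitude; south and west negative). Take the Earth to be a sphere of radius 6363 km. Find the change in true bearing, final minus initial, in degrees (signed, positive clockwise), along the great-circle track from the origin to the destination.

Initial bearing θ₁ = atan2(sin Δλ cos φ₂, cos φ₁ sin φ₂ − sin φ₁ cos φ₂ cos Δλ) = 309.48°
Final bearing θ₂ = (initial bearing from the destination back to the start) + 180° = 333.26°
Δθ = θ₂ − θ₁ = +23.8°

+23.8°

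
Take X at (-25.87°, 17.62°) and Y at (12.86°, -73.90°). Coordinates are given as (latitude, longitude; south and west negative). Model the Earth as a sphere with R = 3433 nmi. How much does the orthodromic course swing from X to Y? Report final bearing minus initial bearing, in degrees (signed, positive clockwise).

+14.1°

Initial bearing θ₁ = atan2(sin Δλ cos φ₂, cos φ₁ sin φ₂ − sin φ₁ cos φ₂ cos Δλ) = 280.97°
Final bearing θ₂ = (initial bearing from the destination back to the start) + 180° = 295.03°
Δθ = θ₂ − θ₁ = +14.1°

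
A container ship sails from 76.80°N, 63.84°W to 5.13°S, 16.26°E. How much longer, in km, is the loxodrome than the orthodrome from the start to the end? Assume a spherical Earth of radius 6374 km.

417 km

Great circle: cos σ = sin φ₁ sin φ₂ + cos φ₁ cos φ₂ cos Δλ,  σ = 1.6188 rad → d_gc = 10318.0 km
Rhumb line: Δψ = -2.2464, q = Δφ/Δψ = 0.6366, d_rh = R√(Δφ²+q²Δλ²) = 10735.4 km
Excess = 10735.4 − 10318.0 = 417.4 ≈ 417 km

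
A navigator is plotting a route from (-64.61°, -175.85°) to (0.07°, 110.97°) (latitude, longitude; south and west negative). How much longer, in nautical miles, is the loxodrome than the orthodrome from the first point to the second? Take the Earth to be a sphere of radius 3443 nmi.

133 nmi

Great circle: cos σ = sin φ₁ sin φ₂ + cos φ₁ cos φ₂ cos Δλ,  σ = 1.4475 rad → d_gc = 4983.8 nmi
Rhumb line: Δψ = +1.4917, q = Δφ/Δψ = 0.7568, d_rh = R√(Δφ²+q²Δλ²) = 5116.8 nmi
Excess = 5116.8 − 4983.8 = 133.0 ≈ 133 nmi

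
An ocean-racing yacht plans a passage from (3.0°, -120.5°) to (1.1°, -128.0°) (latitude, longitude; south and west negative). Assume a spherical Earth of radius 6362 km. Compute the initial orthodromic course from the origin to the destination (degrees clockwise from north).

255.9°

θ = atan2( sin Δλ·cos φ₂ ,  cos φ₁ sin φ₂ − sin φ₁ cos φ₂ cos Δλ )
  = atan2(-0.1305, -0.0327) = 255.93°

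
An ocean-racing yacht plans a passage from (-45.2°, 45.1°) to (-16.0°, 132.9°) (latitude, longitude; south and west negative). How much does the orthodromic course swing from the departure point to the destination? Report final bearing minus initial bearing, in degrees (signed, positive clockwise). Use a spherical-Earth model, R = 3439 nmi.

Initial bearing θ₁ = atan2(sin Δλ cos φ₂, cos φ₁ sin φ₂ − sin φ₁ cos φ₂ cos Δλ) = 99.92°
Final bearing θ₂ = (initial bearing from the destination back to the start) + 180° = 46.23°
Δθ = θ₂ − θ₁ = -53.7°

-53.7°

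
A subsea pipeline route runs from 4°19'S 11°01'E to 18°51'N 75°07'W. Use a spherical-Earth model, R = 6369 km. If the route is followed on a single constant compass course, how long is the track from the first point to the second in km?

Δψ = ln[tan(π/4+φ₂/2)/tan(π/4+φ₁/2)] = +0.4105;  Δφ = +0.4043 rad,  Δλ = -1.5033 rad
q = Δφ/Δψ = 0.9850
d = R·√(Δφ² + q²Δλ²) = 6369·1.53492 = 9776 km

9776 km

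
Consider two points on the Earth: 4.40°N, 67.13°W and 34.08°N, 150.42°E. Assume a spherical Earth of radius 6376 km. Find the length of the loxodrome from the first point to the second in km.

15122 km

Rhumb course C = atan2(Δλ, Δψ) with Δψ = ln[tan(π/4+φ₂/2)/tan(π/4+φ₁/2)] = +0.5565, Δλ = -2.4862 → C = 282.62°
d = R·|Δφ| / |cos C| = 6376·0.51801 / 0.21842 = 15122 km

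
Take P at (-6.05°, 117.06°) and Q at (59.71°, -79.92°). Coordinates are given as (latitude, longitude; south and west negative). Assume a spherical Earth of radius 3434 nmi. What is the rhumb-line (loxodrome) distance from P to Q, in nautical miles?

8863 nmi

Rhumb course C = atan2(Δλ, Δψ) with Δψ = ln[tan(π/4+φ₂/2)/tan(π/4+φ₁/2)] = +1.4127, Δλ = +2.8452 → C = 63.60°
d = R·|Δφ| / |cos C| = 3434·1.14773 / 0.44471 = 8863 nmi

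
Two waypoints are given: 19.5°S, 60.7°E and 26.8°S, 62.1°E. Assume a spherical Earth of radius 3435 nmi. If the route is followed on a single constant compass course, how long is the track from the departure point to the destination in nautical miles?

Δψ = ln[tan(π/4+φ₂/2)/tan(π/4+φ₁/2)] = -0.1387;  Δφ = -0.1274 rad,  Δλ = +0.0244 rad
q = Δφ/Δψ = 0.9186
d = R·√(Δφ² + q²Δλ²) = 3435·0.12937 = 444 nmi

444 nmi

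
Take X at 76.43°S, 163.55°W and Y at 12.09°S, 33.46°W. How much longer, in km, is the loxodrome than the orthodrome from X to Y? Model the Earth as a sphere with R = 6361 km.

Great circle: cos σ = sin φ₁ sin φ₂ + cos φ₁ cos φ₂ cos Δλ,  σ = 1.5149 rad → d_gc = 9636.4 km
Rhumb line: Δψ = +1.9162, q = Δφ/Δψ = 0.5860, d_rh = R√(Δφ²+q²Δλ²) = 11075.0 km
Excess = 11075.0 − 9636.4 = 1438.6 ≈ 1439 km

1439 km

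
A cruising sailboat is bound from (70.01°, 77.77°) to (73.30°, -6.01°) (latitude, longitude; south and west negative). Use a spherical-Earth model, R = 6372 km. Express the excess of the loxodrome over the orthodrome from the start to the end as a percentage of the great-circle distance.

8.7%

Great circle: σ = 0.4257 rad → d_gc = Rσ = 2712.4 km
Rhumb: Δφ = +0.0574, Δλ = -1.4622, Δψ = +0.1829, q = Δφ/Δψ = 0.3139 → d_rh = R√(Δφ²+q²Δλ²) = 2947.6 km
Excess = (2947.6 − 2712.4) / 2712.4 = 235.2 / 2712.4 = 8.67% ≈ 8.7%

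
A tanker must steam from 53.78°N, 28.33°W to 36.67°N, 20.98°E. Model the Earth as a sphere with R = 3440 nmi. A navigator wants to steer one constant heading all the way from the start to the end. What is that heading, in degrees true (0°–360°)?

116.5°

Δψ = ln[tan(π/4+φ₂/2)/tan(π/4+φ₁/2)] = -0.4289
Δλ = +0.8606 rad (taken the short way round)
course = atan2(Δλ, Δψ) = 116.49°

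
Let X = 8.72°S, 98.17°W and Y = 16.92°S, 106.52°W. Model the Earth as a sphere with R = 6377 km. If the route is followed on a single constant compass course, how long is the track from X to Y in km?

1286 km

Rhumb course C = atan2(Δλ, Δψ) with Δψ = ln[tan(π/4+φ₂/2)/tan(π/4+φ₁/2)] = -0.1469, Δλ = -0.1457 → C = 224.77°
d = R·|Δφ| / |cos C| = 6377·0.14312 / 0.70995 = 1286 km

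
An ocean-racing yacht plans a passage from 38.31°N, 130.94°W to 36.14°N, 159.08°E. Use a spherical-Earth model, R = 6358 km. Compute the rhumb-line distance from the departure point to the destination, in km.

6187 km

Δψ = ln[tan(π/4+φ₂/2)/tan(π/4+φ₁/2)] = -0.0476;  Δφ = -0.0379 rad,  Δλ = -1.2214 rad
q = Δφ/Δψ = 0.7962
d = R·√(Δφ² + q²Δλ²) = 6358·0.97316 = 6187 km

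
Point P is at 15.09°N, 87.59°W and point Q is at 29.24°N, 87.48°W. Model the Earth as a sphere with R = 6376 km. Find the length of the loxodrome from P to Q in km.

1575 km

Δψ = ln[tan(π/4+φ₂/2)/tan(π/4+φ₁/2)] = +0.2676;  Δφ = +0.2470 rad,  Δλ = +0.0019 rad
q = Δφ/Δψ = 0.9230
d = R·√(Δφ² + q²Δλ²) = 6376·0.24697 = 1575 km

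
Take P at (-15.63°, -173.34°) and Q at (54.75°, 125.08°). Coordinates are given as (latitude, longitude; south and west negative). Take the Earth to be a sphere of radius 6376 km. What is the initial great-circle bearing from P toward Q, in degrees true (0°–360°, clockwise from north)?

329.5°

θ = atan2( sin Δλ·cos φ₂ ,  cos φ₁ sin φ₂ − sin φ₁ cos φ₂ cos Δλ )
  = atan2(-0.5076, +0.8604) = 329.46°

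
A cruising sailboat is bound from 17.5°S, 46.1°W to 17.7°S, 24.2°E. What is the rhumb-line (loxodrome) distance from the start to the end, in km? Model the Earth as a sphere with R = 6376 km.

7457 km

Δψ = ln[tan(π/4+φ₂/2)/tan(π/4+φ₁/2)] = -0.0037;  Δφ = -0.0035 rad,  Δλ = +1.2270 rad
q = Δφ/Δψ = 0.9532
d = R·√(Δφ² + q²Δλ²) = 6376·1.16954 = 7457 km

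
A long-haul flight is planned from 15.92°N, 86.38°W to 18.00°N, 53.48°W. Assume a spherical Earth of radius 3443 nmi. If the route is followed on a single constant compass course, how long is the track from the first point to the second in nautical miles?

1895 nmi

Rhumb course C = atan2(Δλ, Δψ) with Δψ = ln[tan(π/4+φ₂/2)/tan(π/4+φ₁/2)] = +0.0380, Δλ = +0.5742 → C = 86.22°
d = R·|Δφ| / |cos C| = 3443·0.03630 / 0.06596 = 1895 nmi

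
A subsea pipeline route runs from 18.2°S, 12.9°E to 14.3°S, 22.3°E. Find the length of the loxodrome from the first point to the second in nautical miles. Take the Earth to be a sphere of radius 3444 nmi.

591 nmi

Δψ = ln[tan(π/4+φ₂/2)/tan(π/4+φ₁/2)] = +0.0709;  Δφ = +0.0681 rad,  Δλ = +0.1641 rad
q = Δφ/Δψ = 0.9598
d = R·√(Δφ² + q²Δλ²) = 3444·0.17155 = 591 nmi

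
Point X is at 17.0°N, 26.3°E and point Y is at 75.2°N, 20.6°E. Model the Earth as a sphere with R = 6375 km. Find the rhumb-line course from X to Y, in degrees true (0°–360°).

356.7°

Meridional parts: M(φ₁)=+0.3012, M(φ₂)=+2.0412 → ΔM = +1.7400;  Δλ = -0.0995 rad
tan C = Δλ / ΔM = -0.0572 → C = 356.73°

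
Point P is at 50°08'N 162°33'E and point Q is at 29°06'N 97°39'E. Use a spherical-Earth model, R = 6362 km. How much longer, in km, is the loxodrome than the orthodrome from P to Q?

Great circle: cos σ = sin φ₁ sin φ₂ + cos φ₁ cos φ₂ cos Δλ,  σ = 0.9136 rad → d_gc = 5812.6 km
Rhumb line: Δψ = -0.4831, q = Δφ/Δψ = 0.7599, d_rh = R√(Δφ²+q²Δλ²) = 5953.7 km
Excess = 5953.7 − 5812.6 = 141.1 ≈ 141 km

141 km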